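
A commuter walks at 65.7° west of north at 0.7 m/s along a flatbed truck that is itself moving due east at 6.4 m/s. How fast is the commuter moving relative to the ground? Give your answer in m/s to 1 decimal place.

Taking east as x and north as y: flatbed truck velocity = (6.400, 0.000) m/s; commuter velocity relative to flatbed truck = (-0.638, 0.288) m/s.
Velocity relative to ground = (6.400, 0.000) + (-0.638, 0.288) = (5.762, 0.288) m/s.
Speed = |(5.762, 0.288)| = 5.769 m/s.

5.8 m/s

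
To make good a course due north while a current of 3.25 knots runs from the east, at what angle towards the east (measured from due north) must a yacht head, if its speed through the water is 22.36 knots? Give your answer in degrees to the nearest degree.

8°

The current pushes perpendicular to the desired track; the heading must have a component into the current equal to 3.25 knots: 22.36 sin θ = 3.25.
sin θ = 0.1453, so θ = 8.357°.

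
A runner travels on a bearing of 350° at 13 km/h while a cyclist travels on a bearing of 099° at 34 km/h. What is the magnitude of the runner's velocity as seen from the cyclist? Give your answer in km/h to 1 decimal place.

40.2 km/h

Taking east as x and north as y: runner velocity = (-2.257, 12.803) km/h; cyclist velocity = (33.581, -5.319) km/h.
Velocity of runner relative to cyclist = (-2.257, 12.803) − (33.581, -5.319) = (-35.839, 18.121) km/h.
Magnitude = |(-35.839, 18.121)| = 40.160 km/h.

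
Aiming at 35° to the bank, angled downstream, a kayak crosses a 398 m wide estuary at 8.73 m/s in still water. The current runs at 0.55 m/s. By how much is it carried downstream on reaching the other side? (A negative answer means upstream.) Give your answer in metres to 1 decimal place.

Perpendicular speed = 5.007 m/s; crossing time = 398 / 5.007 = 79.484 s.
Net downstream speed = 7.701 m/s.
Drift = 7.701 × 79.484 = 612.119 m (downstream).

612.1 m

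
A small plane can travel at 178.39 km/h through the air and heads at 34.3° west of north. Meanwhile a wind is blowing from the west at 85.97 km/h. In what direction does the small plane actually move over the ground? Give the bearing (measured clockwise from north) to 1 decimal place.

Taking east as x and north as y: velocity relative to the air = (-100.527, 147.368) km/h; the air relative to ground = (85.970, 0.000) km/h.
Velocity relative to ground = (-100.527, 147.368) + (85.970, 0.000) = (-14.557, 147.368) km/h.
Bearing = atan2(-14.56, 147.37) = 354.36° clockwise from north.

354.4°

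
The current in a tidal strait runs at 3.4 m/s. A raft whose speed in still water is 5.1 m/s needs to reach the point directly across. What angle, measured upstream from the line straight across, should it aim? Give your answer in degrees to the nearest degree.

To cancel the current, the upstream component of the raft's velocity must equal the flow: 5.1 sin θ = 3.4.
sin θ = 3.4 / 5.1 = 0.6667.
θ = arcsin(0.6667) = 41.810°.

42°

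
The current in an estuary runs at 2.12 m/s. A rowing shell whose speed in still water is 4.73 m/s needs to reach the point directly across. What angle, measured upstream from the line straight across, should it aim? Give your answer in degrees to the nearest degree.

27°

To cancel the current, the upstream component of the rowing shell's velocity must equal the flow: 4.73 sin θ = 2.12.
sin θ = 2.12 / 4.73 = 0.4482.
θ = arcsin(0.4482) = 26.628°.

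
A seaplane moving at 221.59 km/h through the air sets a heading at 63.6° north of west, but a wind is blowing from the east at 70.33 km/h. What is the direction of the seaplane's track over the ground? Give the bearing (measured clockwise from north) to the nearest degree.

Taking east as x and north as y: velocity relative to the air = (-98.527, 198.481) km/h; the air relative to ground = (-70.330, 0.000) km/h.
Velocity relative to ground = (-98.527, 198.481) + (-70.330, 0.000) = (-168.857, 198.481) km/h.
Bearing = atan2(-168.86, 198.48) = 319.61° clockwise from north.

320°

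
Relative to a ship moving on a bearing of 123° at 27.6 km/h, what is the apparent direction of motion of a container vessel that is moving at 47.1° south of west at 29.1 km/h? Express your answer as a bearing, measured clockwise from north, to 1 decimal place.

261.7°

Taking east as x and north as y: container vessel velocity = (-19.809, -21.317) km/h; ship velocity = (23.147, -15.032) km/h.
Velocity of container vessel relative to ship = (-19.809, -21.317) − (23.147, -15.032) = (-42.956, -6.285) km/h.
Bearing = atan2(-42.96, -6.28) = 261.68° clockwise from north.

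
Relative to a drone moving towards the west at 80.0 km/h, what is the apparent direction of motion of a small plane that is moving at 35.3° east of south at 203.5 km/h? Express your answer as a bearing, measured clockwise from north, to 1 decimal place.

130.0°

Taking east as x and north as y: small plane velocity = (117.594, -166.084) km/h; drone velocity = (-80.000, 0.000) km/h.
Velocity of small plane relative to drone = (117.594, -166.084) − (-80.000, 0.000) = (197.594, -166.084) km/h.
Bearing = atan2(197.59, -166.08) = 130.05° clockwise from north.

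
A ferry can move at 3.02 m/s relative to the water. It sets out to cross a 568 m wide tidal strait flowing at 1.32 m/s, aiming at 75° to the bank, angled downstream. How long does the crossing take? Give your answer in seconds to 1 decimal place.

The component of the ferry's velocity perpendicular to the bank is 3.02 × sin 75° = 2.917 m/s.
The flow acts along the bank and has no component across it.
Time = 568 / 2.917 = 194.714 s.

194.7 s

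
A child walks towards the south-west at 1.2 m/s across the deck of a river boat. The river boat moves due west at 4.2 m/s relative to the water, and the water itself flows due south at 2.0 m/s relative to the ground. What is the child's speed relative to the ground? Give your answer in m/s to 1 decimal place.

In east/north components (m/s): child relative to river boat = (-0.849, -0.849); river boat relative to water = (-4.200, 0.000); water relative to ground = (0.000, -2.000).
Sum = (-5.049, -2.849) m/s.
Speed = |(-5.049, -2.849)| = 5.797 m/s.

5.8 m/s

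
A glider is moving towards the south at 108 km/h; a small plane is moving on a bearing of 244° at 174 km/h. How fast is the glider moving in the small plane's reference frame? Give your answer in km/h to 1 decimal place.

Taking east as x and north as y: glider velocity = (0.000, -108.000) km/h; small plane velocity = (-156.390, -76.277) km/h.
Velocity of glider relative to small plane = (0.000, -108.000) − (-156.390, -76.277) = (156.390, -31.723) km/h.
Magnitude = |(156.390, -31.723)| = 159.575 km/h.

159.6 km/h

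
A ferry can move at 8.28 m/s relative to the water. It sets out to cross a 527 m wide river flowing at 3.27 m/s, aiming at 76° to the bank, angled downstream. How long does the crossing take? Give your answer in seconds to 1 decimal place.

The component of the ferry's velocity perpendicular to the bank is 8.28 × sin 76° = 8.034 m/s.
The flow acts along the bank and has no component across it.
Time = 527 / 8.034 = 65.596 s.

65.6 s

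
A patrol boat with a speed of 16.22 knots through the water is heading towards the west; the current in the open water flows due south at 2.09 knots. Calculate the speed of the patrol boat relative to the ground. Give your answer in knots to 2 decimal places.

Taking east as x and north as y: velocity relative to the water = (-16.220, 0.000) knots; the water relative to ground = (0.000, -2.090) knots.
Velocity relative to ground = (-16.220, 0.000) + (0.000, -2.090) = (-16.220, -2.090) knots.
Speed = |(-16.220, -2.090)| = 16.354 knots.

16.35 knots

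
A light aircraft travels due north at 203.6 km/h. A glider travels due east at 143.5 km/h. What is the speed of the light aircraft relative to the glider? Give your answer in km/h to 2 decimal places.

249.09 km/h

Taking east as x and north as y: light aircraft velocity = (0.000, 203.600) km/h; glider velocity = (143.500, 0.000) km/h.
Velocity of light aircraft relative to glider = (0.000, 203.600) − (143.500, 0.000) = (-143.500, 203.600) km/h.
Magnitude = |(-143.500, 203.600)| = 249.089 km/h.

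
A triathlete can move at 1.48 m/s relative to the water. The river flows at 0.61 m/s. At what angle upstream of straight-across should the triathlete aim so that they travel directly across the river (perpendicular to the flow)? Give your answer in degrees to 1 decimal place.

To cancel the current, the upstream component of the triathlete's velocity must equal the flow: 1.48 sin θ = 0.61.
sin θ = 0.61 / 1.48 = 0.4122.
θ = arcsin(0.4122) = 24.341°.

24.3°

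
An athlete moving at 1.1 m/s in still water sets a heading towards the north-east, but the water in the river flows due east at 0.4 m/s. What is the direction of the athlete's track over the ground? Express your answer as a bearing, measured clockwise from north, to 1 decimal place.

Taking east as x and north as y: velocity relative to the water = (0.778, 0.778) m/s; the water relative to ground = (0.400, 0.000) m/s.
Velocity relative to ground = (0.778, 0.778) + (0.400, 0.000) = (1.178, 0.778) m/s.
Bearing = atan2(1.18, 0.78) = 56.56° clockwise from north.

056.6°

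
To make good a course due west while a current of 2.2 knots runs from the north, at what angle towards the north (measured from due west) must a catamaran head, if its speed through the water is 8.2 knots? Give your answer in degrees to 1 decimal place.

The current pushes perpendicular to the desired track; the heading must have a component into the current equal to 2.2 knots: 8.2 sin θ = 2.2.
sin θ = 0.2683, so θ = 15.563°.

15.6°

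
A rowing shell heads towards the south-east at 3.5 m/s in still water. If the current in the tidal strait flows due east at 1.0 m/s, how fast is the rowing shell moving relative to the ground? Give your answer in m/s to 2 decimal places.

4.27 m/s

Taking east as x and north as y: velocity relative to the water = (2.475, -2.475) m/s; the water relative to ground = (1.000, 0.000) m/s.
Velocity relative to ground = (2.475, -2.475) + (1.000, 0.000) = (3.475, -2.475) m/s.
Speed = |(3.475, -2.475)| = 4.266 m/s.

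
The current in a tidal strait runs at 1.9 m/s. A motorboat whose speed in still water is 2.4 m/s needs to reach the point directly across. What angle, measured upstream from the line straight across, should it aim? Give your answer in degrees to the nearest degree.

To cancel the current, the upstream component of the motorboat's velocity must equal the flow: 2.4 sin θ = 1.9.
sin θ = 1.9 / 2.4 = 0.7917.
θ = arcsin(0.7917) = 52.342°.

52°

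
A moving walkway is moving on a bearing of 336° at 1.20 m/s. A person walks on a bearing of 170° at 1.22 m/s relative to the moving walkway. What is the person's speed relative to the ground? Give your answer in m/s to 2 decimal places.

Taking east as x and north as y: moving walkway velocity = (-0.488, 1.096) m/s; person velocity relative to moving walkway = (0.212, -1.201) m/s.
Velocity relative to ground = (-0.488, 1.096) + (0.212, -1.201) = (-0.276, -0.105) m/s.
Speed = |(-0.276, -0.105)| = 0.296 m/s.

0.30 m/s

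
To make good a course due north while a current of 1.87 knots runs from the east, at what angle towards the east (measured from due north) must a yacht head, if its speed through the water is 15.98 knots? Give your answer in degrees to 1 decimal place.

The current pushes perpendicular to the desired track; the heading must have a component into the current equal to 1.87 knots: 15.98 sin θ = 1.87.
sin θ = 0.1170, so θ = 6.720°.

6.7°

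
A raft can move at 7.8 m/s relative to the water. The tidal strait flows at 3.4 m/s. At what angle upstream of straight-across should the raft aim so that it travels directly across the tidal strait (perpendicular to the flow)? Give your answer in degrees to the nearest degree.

To cancel the current, the upstream component of the raft's velocity must equal the flow: 7.8 sin θ = 3.4.
sin θ = 3.4 / 7.8 = 0.4359.
θ = arcsin(0.4359) = 25.842°.

26°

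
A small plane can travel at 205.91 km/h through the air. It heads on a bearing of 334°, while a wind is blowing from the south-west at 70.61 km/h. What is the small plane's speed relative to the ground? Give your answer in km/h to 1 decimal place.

238.4 km/h

Taking east as x and north as y: velocity relative to the air = (-90.265, 185.071) km/h; the air relative to ground = (49.929, 49.929) km/h.
Velocity relative to ground = (-90.265, 185.071) + (49.929, 49.929) = (-40.336, 234.999) km/h.
Speed = |(-40.336, 234.999)| = 238.436 km/h.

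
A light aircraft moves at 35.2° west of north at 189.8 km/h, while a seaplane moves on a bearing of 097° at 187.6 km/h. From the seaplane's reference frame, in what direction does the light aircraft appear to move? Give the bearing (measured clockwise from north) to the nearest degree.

301°

Taking east as x and north as y: light aircraft velocity = (-109.407, 155.094) km/h; seaplane velocity = (186.202, -22.863) km/h.
Velocity of light aircraft relative to seaplane = (-109.407, 155.094) − (186.202, -22.863) = (-295.609, 177.957) km/h.
Bearing = atan2(-295.61, 177.96) = 301.05° clockwise from north.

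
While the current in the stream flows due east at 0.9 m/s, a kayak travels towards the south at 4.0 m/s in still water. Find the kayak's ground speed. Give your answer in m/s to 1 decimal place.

Taking east as x and north as y: velocity relative to the water = (0.000, -4.000) m/s; the water relative to ground = (0.900, 0.000) m/s.
Velocity relative to ground = (0.000, -4.000) + (0.900, 0.000) = (0.900, -4.000) m/s.
Speed = |(0.900, -4.000)| = 4.100 m/s.

4.1 m/s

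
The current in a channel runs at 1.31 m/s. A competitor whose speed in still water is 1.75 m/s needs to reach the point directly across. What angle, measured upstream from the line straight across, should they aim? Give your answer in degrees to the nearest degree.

48°

To cancel the current, the upstream component of the competitor's velocity must equal the flow: 1.75 sin θ = 1.31.
sin θ = 1.31 / 1.75 = 0.7486.
θ = arcsin(0.7486) = 48.467°.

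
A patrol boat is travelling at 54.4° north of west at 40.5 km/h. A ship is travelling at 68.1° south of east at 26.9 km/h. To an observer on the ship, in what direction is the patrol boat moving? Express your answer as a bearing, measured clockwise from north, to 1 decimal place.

Taking east as x and north as y: patrol boat velocity = (-23.576, 32.931) km/h; ship velocity = (10.033, -24.959) km/h.
Velocity of patrol boat relative to ship = (-23.576, 32.931) − (10.033, -24.959) = (-33.609, 57.889) km/h.
Bearing = atan2(-33.61, 57.89) = 329.86° clockwise from north.

329.9°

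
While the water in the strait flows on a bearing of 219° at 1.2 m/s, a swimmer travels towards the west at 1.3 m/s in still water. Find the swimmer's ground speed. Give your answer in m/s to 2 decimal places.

2.26 m/s

Taking east as x and north as y: velocity relative to the water = (-1.300, 0.000) m/s; the water relative to ground = (-0.755, -0.933) m/s.
Velocity relative to ground = (-1.300, 0.000) + (-0.755, -0.933) = (-2.055, -0.933) m/s.
Speed = |(-2.055, -0.933)| = 2.257 m/s.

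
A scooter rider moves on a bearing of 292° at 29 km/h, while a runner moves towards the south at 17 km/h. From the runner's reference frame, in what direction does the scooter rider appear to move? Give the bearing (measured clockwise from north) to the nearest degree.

316°

Taking east as x and north as y: scooter rider velocity = (-26.888, 10.864) km/h; runner velocity = (0.000, -17.000) km/h.
Velocity of scooter rider relative to runner = (-26.888, 10.864) − (0.000, -17.000) = (-26.888, 27.864) km/h.
Bearing = atan2(-26.89, 27.86) = 316.02° clockwise from north.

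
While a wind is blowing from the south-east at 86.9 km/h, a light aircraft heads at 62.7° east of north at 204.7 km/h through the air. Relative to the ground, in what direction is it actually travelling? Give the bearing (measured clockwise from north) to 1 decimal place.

Taking east as x and north as y: velocity relative to the air = (181.900, 93.886) km/h; the air relative to ground = (-61.448, 61.448) km/h.
Velocity relative to ground = (181.900, 93.886) + (-61.448, 61.448) = (120.452, 155.333) km/h.
Bearing = atan2(120.45, 155.33) = 37.79° clockwise from north.

037.8°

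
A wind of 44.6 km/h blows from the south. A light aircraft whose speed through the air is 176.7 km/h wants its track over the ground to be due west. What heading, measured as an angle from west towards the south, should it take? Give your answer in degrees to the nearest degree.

The wind pushes perpendicular to the desired track; the heading must have a component into the wind equal to 44.6 km/h: 176.7 sin θ = 44.6.
sin θ = 0.2524, so θ = 14.620°.

15°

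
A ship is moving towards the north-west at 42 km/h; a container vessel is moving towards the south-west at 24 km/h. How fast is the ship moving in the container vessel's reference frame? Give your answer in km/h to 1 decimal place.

48.4 km/h

Taking east as x and north as y: ship velocity = (-29.698, 29.698) km/h; container vessel velocity = (-16.971, -16.971) km/h.
Velocity of ship relative to container vessel = (-29.698, 29.698) − (-16.971, -16.971) = (-12.728, 46.669) km/h.
Magnitude = |(-12.728, 46.669)| = 48.374 km/h.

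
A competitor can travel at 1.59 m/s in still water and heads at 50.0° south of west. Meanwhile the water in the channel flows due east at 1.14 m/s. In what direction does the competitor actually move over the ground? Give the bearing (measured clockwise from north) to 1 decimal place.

Taking east as x and north as y: velocity relative to the water = (-1.022, -1.218) m/s; the water relative to ground = (1.140, 0.000) m/s.
Velocity relative to ground = (-1.022, -1.218) + (1.140, 0.000) = (0.118, -1.218) m/s.
Bearing = atan2(0.12, -1.22) = 174.47° clockwise from north.

174.5°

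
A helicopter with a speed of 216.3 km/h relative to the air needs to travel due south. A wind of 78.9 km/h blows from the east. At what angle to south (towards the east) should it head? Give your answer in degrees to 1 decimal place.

21.4°

The wind pushes perpendicular to the desired track; the heading must have a component into the wind equal to 78.9 km/h: 216.3 sin θ = 78.9.
sin θ = 0.3648, so θ = 21.393°.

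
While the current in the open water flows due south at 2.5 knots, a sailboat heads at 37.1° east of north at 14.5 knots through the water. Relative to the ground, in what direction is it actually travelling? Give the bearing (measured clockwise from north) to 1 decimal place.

044.0°

Taking east as x and north as y: velocity relative to the water = (8.747, 11.565) knots; the water relative to ground = (0.000, -2.500) knots.
Velocity relative to ground = (8.747, 11.565) + (0.000, -2.500) = (8.747, 9.065) knots.
Bearing = atan2(8.75, 9.06) = 43.98° clockwise from north.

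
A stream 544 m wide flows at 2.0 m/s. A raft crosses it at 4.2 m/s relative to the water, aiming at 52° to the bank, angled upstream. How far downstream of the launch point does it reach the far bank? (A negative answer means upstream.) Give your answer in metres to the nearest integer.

-96 m

Perpendicular speed = 3.310 m/s; crossing time = 544 / 3.310 = 164.368 s.
Net downstream speed = -0.586 m/s.
Drift = -0.586 × 164.368 = -96.283 m (upstream).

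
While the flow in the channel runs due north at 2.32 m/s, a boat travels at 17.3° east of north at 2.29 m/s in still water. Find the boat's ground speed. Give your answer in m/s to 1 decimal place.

4.6 m/s

Taking east as x and north as y: velocity relative to the water = (0.681, 2.186) m/s; the water relative to ground = (0.000, 2.320) m/s.
Velocity relative to ground = (0.681, 2.186) + (0.000, 2.320) = (0.681, 4.506) m/s.
Speed = |(0.681, 4.506)| = 4.558 m/s.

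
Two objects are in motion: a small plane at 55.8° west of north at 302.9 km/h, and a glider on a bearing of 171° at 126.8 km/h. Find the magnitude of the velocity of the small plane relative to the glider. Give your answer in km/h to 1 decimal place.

400.5 km/h

Taking east as x and north as y: small plane velocity = (-250.523, 170.255) km/h; glider velocity = (19.836, -125.239) km/h.
Velocity of small plane relative to glider = (-250.523, 170.255) − (19.836, -125.239) = (-270.359, 295.494) km/h.
Magnitude = |(-270.359, 295.494)| = 400.513 km/h.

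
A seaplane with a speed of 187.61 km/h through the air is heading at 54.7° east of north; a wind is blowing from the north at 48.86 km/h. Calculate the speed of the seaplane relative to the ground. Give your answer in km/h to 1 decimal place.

Taking east as x and north as y: velocity relative to the air = (153.116, 108.412) km/h; the air relative to ground = (0.000, -48.860) km/h.
Velocity relative to ground = (153.116, 108.412) + (0.000, -48.860) = (153.116, 59.552) km/h.
Speed = |(153.116, 59.552)| = 164.289 km/h.

164.3 km/h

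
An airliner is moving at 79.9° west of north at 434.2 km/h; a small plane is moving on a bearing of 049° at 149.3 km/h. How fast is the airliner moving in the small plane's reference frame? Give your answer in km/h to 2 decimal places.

Taking east as x and north as y: airliner velocity = (-427.471, 76.144) km/h; small plane velocity = (112.678, 97.950) km/h.
Velocity of airliner relative to small plane = (-427.471, 76.144) − (112.678, 97.950) = (-540.149, -21.805) km/h.
Magnitude = |(-540.149, -21.805)| = 540.589 km/h.

540.59 km/h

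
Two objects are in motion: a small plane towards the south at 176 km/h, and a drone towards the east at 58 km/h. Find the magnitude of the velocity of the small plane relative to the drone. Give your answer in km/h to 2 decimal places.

Taking east as x and north as y: small plane velocity = (0.000, -176.000) km/h; drone velocity = (58.000, 0.000) km/h.
Velocity of small plane relative to drone = (0.000, -176.000) − (58.000, 0.000) = (-58.000, -176.000) km/h.
Magnitude = |(-58.000, -176.000)| = 185.311 km/h.

185.31 km/h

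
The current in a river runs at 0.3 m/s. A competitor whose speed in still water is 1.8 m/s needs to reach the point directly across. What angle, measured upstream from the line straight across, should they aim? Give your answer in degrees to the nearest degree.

To cancel the current, the upstream component of the competitor's velocity must equal the flow: 1.8 sin θ = 0.3.
sin θ = 0.3 / 1.8 = 0.1667.
θ = arcsin(0.1667) = 9.594°.

10°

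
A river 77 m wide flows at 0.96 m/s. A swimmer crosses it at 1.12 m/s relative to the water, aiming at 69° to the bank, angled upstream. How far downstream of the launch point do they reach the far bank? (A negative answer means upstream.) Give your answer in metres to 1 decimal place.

41.1 m

Perpendicular speed = 1.046 m/s; crossing time = 77 / 1.046 = 73.641 s.
Net downstream speed = 0.559 m/s.
Drift = 0.559 × 73.641 = 41.138 m (downstream).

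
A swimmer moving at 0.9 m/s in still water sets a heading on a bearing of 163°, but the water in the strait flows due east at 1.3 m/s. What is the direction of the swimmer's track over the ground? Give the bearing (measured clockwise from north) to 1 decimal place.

118.8°

Taking east as x and north as y: velocity relative to the water = (0.263, -0.861) m/s; the water relative to ground = (1.300, 0.000) m/s.
Velocity relative to ground = (0.263, -0.861) + (1.300, 0.000) = (1.563, -0.861) m/s.
Bearing = atan2(1.56, -0.86) = 118.84° clockwise from north.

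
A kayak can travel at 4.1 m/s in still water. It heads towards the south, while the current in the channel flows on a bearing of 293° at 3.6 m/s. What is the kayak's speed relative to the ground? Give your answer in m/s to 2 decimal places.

4.27 m/s

Taking east as x and north as y: velocity relative to the water = (0.000, -4.100) m/s; the water relative to ground = (-3.314, 1.407) m/s.
Velocity relative to ground = (0.000, -4.100) + (-3.314, 1.407) = (-3.314, -2.693) m/s.
Speed = |(-3.314, -2.693)| = 4.270 m/s.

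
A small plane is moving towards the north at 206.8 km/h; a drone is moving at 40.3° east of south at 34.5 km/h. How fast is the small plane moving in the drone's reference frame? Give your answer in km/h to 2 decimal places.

Taking east as x and north as y: small plane velocity = (0.000, 206.800) km/h; drone velocity = (22.314, -26.312) km/h.
Velocity of small plane relative to drone = (0.000, 206.800) − (22.314, -26.312) = (-22.314, 233.112) km/h.
Magnitude = |(-22.314, 233.112)| = 234.178 km/h.

234.18 km/h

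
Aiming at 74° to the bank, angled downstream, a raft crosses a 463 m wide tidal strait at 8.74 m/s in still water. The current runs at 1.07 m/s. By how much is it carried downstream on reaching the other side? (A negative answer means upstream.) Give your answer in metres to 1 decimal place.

191.7 m

Perpendicular speed = 8.401 m/s; crossing time = 463 / 8.401 = 55.110 s.
Net downstream speed = 3.479 m/s.
Drift = 3.479 × 55.110 = 191.730 m (downstream).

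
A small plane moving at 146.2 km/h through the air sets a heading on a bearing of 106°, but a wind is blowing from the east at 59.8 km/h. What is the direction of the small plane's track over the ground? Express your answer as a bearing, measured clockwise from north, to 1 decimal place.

116.5°

Taking east as x and north as y: velocity relative to the air = (140.536, -40.298) km/h; the air relative to ground = (-59.800, 0.000) km/h.
Velocity relative to ground = (140.536, -40.298) + (-59.800, 0.000) = (80.736, -40.298) km/h.
Bearing = atan2(80.74, -40.30) = 116.53° clockwise from north.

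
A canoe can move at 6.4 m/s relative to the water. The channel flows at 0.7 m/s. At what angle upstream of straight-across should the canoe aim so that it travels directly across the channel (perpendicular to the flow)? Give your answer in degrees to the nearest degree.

To cancel the current, the upstream component of the canoe's velocity must equal the flow: 6.4 sin θ = 0.7.
sin θ = 0.7 / 6.4 = 0.1094.
θ = arcsin(0.1094) = 6.279°.

6°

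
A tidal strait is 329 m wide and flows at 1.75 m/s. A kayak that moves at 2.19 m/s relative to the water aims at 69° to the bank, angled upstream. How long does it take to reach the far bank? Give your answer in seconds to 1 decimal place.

160.9 s

The component of the kayak's velocity perpendicular to the bank is 2.19 × sin 69° = 2.045 m/s.
The current is parallel to the bank, so it does not affect the crossing time.
Time = 329 / 2.045 = 160.916 s.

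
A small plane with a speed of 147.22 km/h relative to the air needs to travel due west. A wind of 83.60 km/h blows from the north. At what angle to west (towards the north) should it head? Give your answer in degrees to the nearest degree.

35°

The wind pushes perpendicular to the desired track; the heading must have a component into the wind equal to 83.60 km/h: 147.22 sin θ = 83.60.
sin θ = 0.5679, so θ = 34.601°.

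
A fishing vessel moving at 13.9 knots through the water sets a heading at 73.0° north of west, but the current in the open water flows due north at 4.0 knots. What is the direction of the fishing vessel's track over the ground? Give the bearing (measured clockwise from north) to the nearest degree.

Taking east as x and north as y: velocity relative to the water = (-4.064, 13.293) knots; the water relative to ground = (0.000, 4.000) knots.
Velocity relative to ground = (-4.064, 13.293) + (0.000, 4.000) = (-4.064, 17.293) knots.
Bearing = atan2(-4.06, 17.29) = 346.77° clockwise from north.

347°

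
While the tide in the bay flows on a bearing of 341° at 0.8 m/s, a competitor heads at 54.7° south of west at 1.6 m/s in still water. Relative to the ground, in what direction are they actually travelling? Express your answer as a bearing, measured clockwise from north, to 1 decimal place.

Taking east as x and north as y: velocity relative to the water = (-0.925, -1.306) m/s; the water relative to ground = (-0.260, 0.756) m/s.
Velocity relative to ground = (-0.925, -1.306) + (-0.260, 0.756) = (-1.185, -0.549) m/s.
Bearing = atan2(-1.19, -0.55) = 245.13° clockwise from north.

245.1°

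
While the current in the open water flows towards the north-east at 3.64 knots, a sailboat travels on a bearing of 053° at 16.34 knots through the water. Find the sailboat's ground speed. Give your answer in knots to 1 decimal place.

20.0 knots

Taking east as x and north as y: velocity relative to the water = (13.050, 9.834) knots; the water relative to ground = (2.574, 2.574) knots.
Velocity relative to ground = (13.050, 9.834) + (2.574, 2.574) = (15.624, 12.408) knots.
Speed = |(15.624, 12.408)| = 19.951 knots.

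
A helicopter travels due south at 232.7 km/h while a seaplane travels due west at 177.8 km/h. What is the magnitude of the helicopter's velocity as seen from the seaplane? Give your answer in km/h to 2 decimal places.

292.85 km/h

Taking east as x and north as y: helicopter velocity = (0.000, -232.700) km/h; seaplane velocity = (-177.800, 0.000) km/h.
Velocity of helicopter relative to seaplane = (0.000, -232.700) − (-177.800, 0.000) = (177.800, -232.700) km/h.
Magnitude = |(177.800, -232.700)| = 292.852 km/h.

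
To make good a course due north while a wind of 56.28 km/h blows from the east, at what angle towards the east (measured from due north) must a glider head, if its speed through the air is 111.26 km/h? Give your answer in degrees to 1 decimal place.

The wind pushes perpendicular to the desired track; the heading must have a component into the wind equal to 56.28 km/h: 111.26 sin θ = 56.28.
sin θ = 0.5058, so θ = 30.387°.

30.4°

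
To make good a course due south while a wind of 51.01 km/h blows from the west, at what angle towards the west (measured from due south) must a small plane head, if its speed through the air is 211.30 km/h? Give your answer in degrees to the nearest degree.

The wind pushes perpendicular to the desired track; the heading must have a component into the wind equal to 51.01 km/h: 211.30 sin θ = 51.01.
sin θ = 0.2414, so θ = 13.970°.

14°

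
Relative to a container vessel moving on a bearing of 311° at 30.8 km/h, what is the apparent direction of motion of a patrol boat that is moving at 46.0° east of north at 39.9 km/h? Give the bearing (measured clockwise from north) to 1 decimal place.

Taking east as x and north as y: patrol boat velocity = (28.702, 27.717) km/h; container vessel velocity = (-23.245, 20.207) km/h.
Velocity of patrol boat relative to container vessel = (28.702, 27.717) − (-23.245, 20.207) = (51.947, 7.510) km/h.
Bearing = atan2(51.95, 7.51) = 81.77° clockwise from north.

081.8°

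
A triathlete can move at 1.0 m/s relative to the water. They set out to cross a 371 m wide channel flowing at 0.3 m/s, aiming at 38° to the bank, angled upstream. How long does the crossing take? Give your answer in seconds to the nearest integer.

The component of the triathlete's velocity perpendicular to the bank is 1.0 × sin 38° = 0.616 m/s.
The current is parallel to the bank, so it does not affect the crossing time.
Time = 371 / 0.616 = 602.604 s.

603 s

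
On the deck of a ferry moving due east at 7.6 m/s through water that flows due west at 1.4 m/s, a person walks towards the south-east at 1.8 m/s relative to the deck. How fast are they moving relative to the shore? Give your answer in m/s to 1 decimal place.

7.6 m/s

In east/north components (m/s): person relative to ferry = (1.273, -1.273); ferry relative to water = (7.600, 0.000); water relative to ground = (-1.400, 0.000).
Sum = (7.473, -1.273) m/s.
Speed = |(7.473, -1.273)| = 7.580 m/s.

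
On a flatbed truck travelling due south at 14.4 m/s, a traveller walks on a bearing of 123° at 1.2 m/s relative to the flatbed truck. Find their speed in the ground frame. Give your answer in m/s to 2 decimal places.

15.09 m/s

Taking east as x and north as y: flatbed truck velocity = (0.000, -14.400) m/s; traveller velocity relative to flatbed truck = (1.006, -0.654) m/s.
Velocity relative to ground = (0.000, -14.400) + (1.006, -0.654) = (1.006, -15.054) m/s.
Speed = |(1.006, -15.054)| = 15.087 m/s.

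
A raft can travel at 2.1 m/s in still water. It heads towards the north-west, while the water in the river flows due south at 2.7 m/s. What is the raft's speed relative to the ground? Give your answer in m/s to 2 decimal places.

1.92 m/s

Taking east as x and north as y: velocity relative to the water = (-1.485, 1.485) m/s; the water relative to ground = (0.000, -2.700) m/s.
Velocity relative to ground = (-1.485, 1.485) + (0.000, -2.700) = (-1.485, -1.215) m/s.
Speed = |(-1.485, -1.215)| = 1.919 m/s.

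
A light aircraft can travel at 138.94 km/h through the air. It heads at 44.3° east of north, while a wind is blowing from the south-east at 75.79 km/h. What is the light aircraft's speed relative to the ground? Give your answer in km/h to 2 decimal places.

159.08 km/h

Taking east as x and north as y: velocity relative to the air = (97.038, 99.438) km/h; the air relative to ground = (-53.592, 53.592) km/h.
Velocity relative to ground = (97.038, 99.438) + (-53.592, 53.592) = (43.446, 153.030) km/h.
Speed = |(43.446, 153.030)| = 159.078 km/h.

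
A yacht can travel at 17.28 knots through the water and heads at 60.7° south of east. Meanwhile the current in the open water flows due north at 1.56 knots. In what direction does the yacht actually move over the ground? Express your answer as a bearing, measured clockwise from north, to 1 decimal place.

Taking east as x and north as y: velocity relative to the water = (8.457, -15.069) knots; the water relative to ground = (0.000, 1.560) knots.
Velocity relative to ground = (8.457, -15.069) + (0.000, 1.560) = (8.457, -13.509) knots.
Bearing = atan2(8.46, -13.51) = 147.95° clockwise from north.

148.0°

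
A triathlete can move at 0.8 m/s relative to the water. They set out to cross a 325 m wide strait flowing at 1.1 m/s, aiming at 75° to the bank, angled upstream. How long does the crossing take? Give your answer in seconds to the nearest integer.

The component of the triathlete's velocity perpendicular to the bank is 0.8 × sin 75° = 0.773 m/s.
The current is parallel to the bank, so it does not affect the crossing time.
Time = 325 / 0.773 = 420.581 s.

421 s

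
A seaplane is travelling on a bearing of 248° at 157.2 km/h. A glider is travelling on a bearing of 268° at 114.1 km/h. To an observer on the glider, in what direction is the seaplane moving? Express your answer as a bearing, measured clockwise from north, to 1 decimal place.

Taking east as x and north as y: seaplane velocity = (-145.753, -58.888) km/h; glider velocity = (-114.030, -3.982) km/h.
Velocity of seaplane relative to glider = (-145.753, -58.888) − (-114.030, -3.982) = (-31.723, -54.906) km/h.
Bearing = atan2(-31.72, -54.91) = 210.02° clockwise from north.

210.0°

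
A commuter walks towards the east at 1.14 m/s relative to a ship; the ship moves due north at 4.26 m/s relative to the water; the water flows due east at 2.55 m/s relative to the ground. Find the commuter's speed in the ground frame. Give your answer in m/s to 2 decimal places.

In east/north components (m/s): commuter relative to ship = (1.140, 0.000); ship relative to water = (0.000, 4.260); water relative to ground = (2.550, 0.000).
Sum = (3.690, 4.260) m/s.
Speed = |(3.690, 4.260)| = 5.636 m/s.

5.64 m/s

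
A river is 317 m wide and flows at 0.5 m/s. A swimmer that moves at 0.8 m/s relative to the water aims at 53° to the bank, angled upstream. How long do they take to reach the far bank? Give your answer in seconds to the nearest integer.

496 s

The component of the swimmer's velocity perpendicular to the bank is 0.8 × sin 53° = 0.639 m/s.
Only the cross-stream component determines the crossing time; the current contributes nothing perpendicular to the bank.
Time = 317 / 0.639 = 496.159 s.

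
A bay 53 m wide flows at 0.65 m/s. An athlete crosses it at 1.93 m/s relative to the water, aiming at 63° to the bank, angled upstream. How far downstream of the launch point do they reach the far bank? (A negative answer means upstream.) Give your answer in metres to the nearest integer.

Perpendicular speed = 1.720 m/s; crossing time = 53 / 1.720 = 30.820 s.
Net downstream speed = -0.226 m/s.
Drift = -0.226 × 30.820 = -6.972 m (upstream).

-7 m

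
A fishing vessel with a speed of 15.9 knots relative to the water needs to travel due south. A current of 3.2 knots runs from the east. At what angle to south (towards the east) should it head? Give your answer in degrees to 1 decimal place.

11.6°

The current pushes perpendicular to the desired track; the heading must have a component into the current equal to 3.2 knots: 15.9 sin θ = 3.2.
sin θ = 0.2013, so θ = 11.611°.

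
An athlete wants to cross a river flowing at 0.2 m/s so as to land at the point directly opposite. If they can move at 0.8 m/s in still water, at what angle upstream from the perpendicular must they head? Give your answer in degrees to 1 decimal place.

To cancel the current, the upstream component of the athlete's velocity must equal the flow: 0.8 sin θ = 0.2.
sin θ = 0.2 / 0.8 = 0.2500.
θ = arcsin(0.2500) = 14.478°.

14.5°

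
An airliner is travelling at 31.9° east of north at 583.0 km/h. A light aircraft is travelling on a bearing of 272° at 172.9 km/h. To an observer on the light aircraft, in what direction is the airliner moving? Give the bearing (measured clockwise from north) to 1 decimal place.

Taking east as x and north as y: airliner velocity = (308.080, 494.950) km/h; light aircraft velocity = (-172.795, 6.034) km/h.
Velocity of airliner relative to light aircraft = (308.080, 494.950) − (-172.795, 6.034) = (480.874, 488.916) km/h.
Bearing = atan2(480.87, 488.92) = 44.52° clockwise from north.

044.5°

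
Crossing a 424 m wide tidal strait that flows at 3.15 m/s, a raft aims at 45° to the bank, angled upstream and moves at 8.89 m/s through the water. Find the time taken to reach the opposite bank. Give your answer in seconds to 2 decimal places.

67.45 s

The component of the raft's velocity perpendicular to the bank is 8.89 × sin 45° = 6.286 m/s.
The current is parallel to the bank, so it does not affect the crossing time.
Time = 424 / 6.286 = 67.450 s.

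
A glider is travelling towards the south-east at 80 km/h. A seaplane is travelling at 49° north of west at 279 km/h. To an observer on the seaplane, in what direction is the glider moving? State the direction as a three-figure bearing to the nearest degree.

138°

Taking east as x and north as y: glider velocity = (56.569, -56.569) km/h; seaplane velocity = (-183.040, 210.564) km/h.
Velocity of glider relative to seaplane = (56.569, -56.569) − (-183.040, 210.564) = (239.609, -267.133) km/h.
Bearing = atan2(239.61, -267.13) = 138.11° clockwise from north.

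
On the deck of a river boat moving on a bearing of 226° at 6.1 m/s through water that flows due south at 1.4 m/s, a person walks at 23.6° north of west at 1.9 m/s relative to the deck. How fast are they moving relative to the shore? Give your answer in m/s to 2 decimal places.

7.83 m/s

In east/north components (m/s): person relative to river boat = (-1.741, 0.761); river boat relative to water = (-4.388, -4.237); water relative to ground = (0.000, -1.400).
Sum = (-6.129, -4.877) m/s.
Speed = |(-6.129, -4.877)| = 7.833 m/s.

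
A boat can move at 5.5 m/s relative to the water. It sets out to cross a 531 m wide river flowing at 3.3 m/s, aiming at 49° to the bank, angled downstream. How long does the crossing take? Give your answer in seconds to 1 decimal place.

The component of the boat's velocity perpendicular to the bank is 5.5 × sin 49° = 4.151 m/s.
The flow acts along the bank and has no component across it.
Time = 531 / 4.151 = 127.924 s.

127.9 s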